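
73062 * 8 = 584496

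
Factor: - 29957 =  - 29^1*1033^1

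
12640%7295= 5345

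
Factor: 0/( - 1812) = 0^1 = 0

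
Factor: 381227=7^1*11^1*4951^1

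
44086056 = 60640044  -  16553988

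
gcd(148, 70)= 2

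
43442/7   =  6206=6206.00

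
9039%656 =511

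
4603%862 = 293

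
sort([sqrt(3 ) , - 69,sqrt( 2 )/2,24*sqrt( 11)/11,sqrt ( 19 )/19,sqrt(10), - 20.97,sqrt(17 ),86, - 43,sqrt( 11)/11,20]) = [ -69, - 43, - 20.97,  sqrt(19)/19,  sqrt(11) /11, sqrt(2 )/2,  sqrt( 3 ), sqrt( 10),sqrt( 17 ),24*sqrt ( 11)/11,20 , 86 ] 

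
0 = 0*52646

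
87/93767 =87/93767 = 0.00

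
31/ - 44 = - 1 + 13/44= - 0.70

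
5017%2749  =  2268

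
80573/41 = 1965+8/41 =1965.20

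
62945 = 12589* 5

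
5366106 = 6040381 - 674275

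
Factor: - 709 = -709^1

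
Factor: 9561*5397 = 51600717= 3^2*7^1*257^1*3187^1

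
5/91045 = 1/18209=0.00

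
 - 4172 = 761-4933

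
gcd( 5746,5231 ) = 1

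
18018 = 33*546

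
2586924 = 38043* 68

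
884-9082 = -8198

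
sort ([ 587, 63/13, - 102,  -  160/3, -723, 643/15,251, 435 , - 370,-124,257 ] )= [ - 723, -370,-124 , - 102, - 160/3,  63/13, 643/15 , 251,257,435, 587] 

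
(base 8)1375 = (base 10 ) 765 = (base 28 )r9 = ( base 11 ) 636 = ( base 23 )1A6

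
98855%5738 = 1309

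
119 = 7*17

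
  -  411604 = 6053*( - 68) 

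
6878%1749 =1631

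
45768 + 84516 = 130284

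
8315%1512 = 755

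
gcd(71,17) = 1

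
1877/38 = 49 + 15/38 = 49.39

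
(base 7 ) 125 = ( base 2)1000100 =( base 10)68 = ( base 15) 48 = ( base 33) 22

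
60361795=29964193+30397602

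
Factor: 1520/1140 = 2^2 * 3^( - 1 ) = 4/3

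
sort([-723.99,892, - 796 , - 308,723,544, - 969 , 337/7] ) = [ - 969, - 796, -723.99, - 308, 337/7,544,723,892]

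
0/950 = 0 = 0.00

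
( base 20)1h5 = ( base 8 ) 1351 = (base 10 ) 745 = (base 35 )LA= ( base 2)1011101001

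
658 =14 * 47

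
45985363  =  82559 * 557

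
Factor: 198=2^1*3^2*11^1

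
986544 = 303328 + 683216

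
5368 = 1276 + 4092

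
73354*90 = 6601860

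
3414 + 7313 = 10727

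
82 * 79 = 6478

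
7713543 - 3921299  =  3792244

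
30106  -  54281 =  - 24175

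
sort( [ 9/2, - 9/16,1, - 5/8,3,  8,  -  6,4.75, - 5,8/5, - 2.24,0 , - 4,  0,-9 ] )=[ - 9, - 6, - 5, - 4, - 2.24,  -  5/8 , - 9/16,0,0,1,8/5,3, 9/2 , 4.75,8]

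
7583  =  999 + 6584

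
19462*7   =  136234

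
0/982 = 0 = 0.00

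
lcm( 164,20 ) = 820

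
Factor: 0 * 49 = 0^1  =  0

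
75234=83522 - 8288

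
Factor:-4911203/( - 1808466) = 2^(-1 )*3^(-1)*11^( - 1 )*47^ ( - 1 ) * 53^ ( - 1 )*446473^1 = 446473/164406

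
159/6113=159/6113=0.03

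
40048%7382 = 3138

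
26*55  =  1430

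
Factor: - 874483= - 23^1 * 193^1 * 197^1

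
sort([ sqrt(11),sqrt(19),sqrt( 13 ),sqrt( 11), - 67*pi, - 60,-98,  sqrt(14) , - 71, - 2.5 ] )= [ - 67*pi ,-98,-71,- 60, -2.5,sqrt( 11),sqrt(11),sqrt(13),sqrt( 14 ), sqrt(19)]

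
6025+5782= 11807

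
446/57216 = 223/28608 = 0.01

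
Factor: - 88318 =  -  2^1*44159^1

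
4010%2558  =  1452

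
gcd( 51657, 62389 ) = 1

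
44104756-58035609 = -13930853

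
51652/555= 1396/15 = 93.07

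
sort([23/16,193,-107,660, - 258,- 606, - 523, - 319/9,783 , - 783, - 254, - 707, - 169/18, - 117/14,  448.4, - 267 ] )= [ - 783, - 707, - 606, - 523,- 267, - 258, -254 , - 107, - 319/9, - 169/18, - 117/14,23/16,193, 448.4,660,783 ] 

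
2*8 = 16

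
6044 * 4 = 24176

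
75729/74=75729/74  =  1023.36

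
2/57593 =2/57593 = 0.00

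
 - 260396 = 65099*(-4 ) 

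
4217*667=2812739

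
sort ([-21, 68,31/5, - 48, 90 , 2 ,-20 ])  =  [ - 48, - 21,-20,2,  31/5,68,90 ] 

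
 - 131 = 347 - 478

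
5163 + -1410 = 3753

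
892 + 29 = 921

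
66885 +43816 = 110701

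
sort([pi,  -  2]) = [ - 2,pi ]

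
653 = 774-121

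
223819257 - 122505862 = 101313395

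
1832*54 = 98928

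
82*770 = 63140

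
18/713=18/713 = 0.03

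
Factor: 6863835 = 3^1*5^1*11^1*17^1*2447^1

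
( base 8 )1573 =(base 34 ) q7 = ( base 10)891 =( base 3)1020000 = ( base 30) TL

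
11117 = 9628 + 1489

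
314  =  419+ - 105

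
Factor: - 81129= -3^1* 27043^1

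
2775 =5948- 3173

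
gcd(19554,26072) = 6518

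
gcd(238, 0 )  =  238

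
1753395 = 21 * 83495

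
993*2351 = 2334543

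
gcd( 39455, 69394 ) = 13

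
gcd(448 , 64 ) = 64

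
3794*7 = 26558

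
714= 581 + 133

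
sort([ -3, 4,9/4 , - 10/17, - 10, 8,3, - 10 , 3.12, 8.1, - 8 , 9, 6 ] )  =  [ - 10,  -  10,  -  8 , - 3,-10/17, 9/4,3,3.12,4, 6, 8 , 8.1,9 ]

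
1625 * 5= 8125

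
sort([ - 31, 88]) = [ - 31, 88 ] 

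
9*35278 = 317502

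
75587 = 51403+24184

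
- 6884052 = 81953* ( - 84)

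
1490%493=11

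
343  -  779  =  -436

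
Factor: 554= 2^1*277^1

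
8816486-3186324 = 5630162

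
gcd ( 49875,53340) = 105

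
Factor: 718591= 29^1*71^1*349^1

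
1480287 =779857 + 700430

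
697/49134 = 697/49134 = 0.01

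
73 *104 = 7592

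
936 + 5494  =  6430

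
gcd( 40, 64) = 8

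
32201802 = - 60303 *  (-534)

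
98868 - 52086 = 46782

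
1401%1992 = 1401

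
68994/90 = 766 + 3/5= 766.60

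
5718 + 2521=8239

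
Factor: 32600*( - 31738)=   -  1034658800 = -  2^4*5^2*7^1 * 163^1* 2267^1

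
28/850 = 14/425 = 0.03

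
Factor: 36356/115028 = 61^1*193^( - 1) = 61/193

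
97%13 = 6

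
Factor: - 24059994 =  - 2^1*3^1*7^1*241^1*2377^1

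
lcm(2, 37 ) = 74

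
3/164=3/164 = 0.02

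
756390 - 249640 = 506750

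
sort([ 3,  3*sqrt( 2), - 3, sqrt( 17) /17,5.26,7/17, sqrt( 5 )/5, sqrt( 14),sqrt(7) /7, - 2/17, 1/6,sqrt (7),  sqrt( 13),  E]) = [- 3, - 2/17,1/6,  sqrt( 17)/17,sqrt(7)/7, 7/17,sqrt( 5 )/5,sqrt(7 ),E, 3, sqrt( 13 ), sqrt( 14),3*sqrt(2),5.26 ] 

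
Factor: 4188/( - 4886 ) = -6/7 = - 2^1*3^1*7^( - 1 )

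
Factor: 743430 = 2^1*3^1*5^1 * 24781^1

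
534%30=24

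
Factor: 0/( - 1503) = 0 =0^1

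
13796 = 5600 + 8196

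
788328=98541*8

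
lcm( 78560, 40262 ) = 3220960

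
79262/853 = 79262/853 = 92.92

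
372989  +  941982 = 1314971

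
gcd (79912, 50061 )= 1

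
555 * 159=88245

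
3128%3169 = 3128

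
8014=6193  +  1821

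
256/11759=256/11759  =  0.02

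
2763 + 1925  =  4688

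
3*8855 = 26565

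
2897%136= 41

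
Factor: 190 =2^1*5^1*19^1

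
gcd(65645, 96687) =1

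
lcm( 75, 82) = 6150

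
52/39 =1 + 1/3=1.33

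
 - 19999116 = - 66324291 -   -  46325175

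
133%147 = 133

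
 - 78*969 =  - 75582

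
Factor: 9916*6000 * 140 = 2^8*3^1* 5^4 * 7^1 * 37^1 * 67^1=8329440000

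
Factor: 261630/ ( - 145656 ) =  - 2^( - 2 )*3^2*5^1 * 7^( - 1)*17^( - 1)*19^1 = - 855/476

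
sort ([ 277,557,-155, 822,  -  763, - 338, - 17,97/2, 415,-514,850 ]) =[-763, - 514,-338,-155, - 17,97/2,277,415,557,822,850 ]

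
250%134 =116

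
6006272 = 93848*64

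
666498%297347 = 71804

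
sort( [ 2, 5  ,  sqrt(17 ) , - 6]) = [ - 6, 2,  sqrt (17 ) , 5 ] 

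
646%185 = 91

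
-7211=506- 7717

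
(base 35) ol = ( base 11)713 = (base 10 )861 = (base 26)173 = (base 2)1101011101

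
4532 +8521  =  13053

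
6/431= 6/431   =  0.01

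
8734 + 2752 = 11486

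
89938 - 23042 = 66896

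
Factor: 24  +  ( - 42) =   -  2^1*3^2 = -  18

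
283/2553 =283/2553  =  0.11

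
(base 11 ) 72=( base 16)4f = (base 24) 37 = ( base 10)79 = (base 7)142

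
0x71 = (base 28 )41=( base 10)113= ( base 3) 11012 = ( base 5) 423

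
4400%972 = 512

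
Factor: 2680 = 2^3*5^1*67^1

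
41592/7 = 5941 + 5/7 = 5941.71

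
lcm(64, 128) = 128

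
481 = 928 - 447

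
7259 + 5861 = 13120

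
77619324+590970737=668590061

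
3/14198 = 3/14198 = 0.00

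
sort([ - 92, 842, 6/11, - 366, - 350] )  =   [ - 366, - 350, - 92,6/11,842]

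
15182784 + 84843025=100025809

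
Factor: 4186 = 2^1*7^1*13^1 * 23^1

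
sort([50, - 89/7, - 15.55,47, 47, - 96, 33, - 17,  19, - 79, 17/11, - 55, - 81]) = [ - 96, - 81, - 79, - 55, - 17, - 15.55, - 89/7,17/11,  19, 33  ,  47,  47,  50]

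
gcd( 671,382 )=1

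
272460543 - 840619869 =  - 568159326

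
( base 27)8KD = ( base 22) D45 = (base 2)1100011110001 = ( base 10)6385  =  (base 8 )14361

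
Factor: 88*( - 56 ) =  - 4928 = - 2^6 * 7^1*11^1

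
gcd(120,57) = 3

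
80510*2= 161020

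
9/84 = 3/28 = 0.11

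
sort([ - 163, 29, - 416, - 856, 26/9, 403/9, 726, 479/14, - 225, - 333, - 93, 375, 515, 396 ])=[ - 856, - 416, - 333, - 225,- 163 ,  -  93,26/9,29, 479/14, 403/9,375,  396,515, 726]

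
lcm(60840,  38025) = 304200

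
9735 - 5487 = 4248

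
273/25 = 273/25 = 10.92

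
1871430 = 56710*33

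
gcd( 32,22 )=2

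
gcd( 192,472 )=8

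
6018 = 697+5321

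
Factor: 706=2^1*353^1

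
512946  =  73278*7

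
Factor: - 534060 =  - 2^2*3^3*5^1*23^1 * 43^1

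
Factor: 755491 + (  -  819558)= - 64067^1 = - 64067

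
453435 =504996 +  - 51561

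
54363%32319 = 22044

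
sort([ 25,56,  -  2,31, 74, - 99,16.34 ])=[ - 99, - 2,16.34,  25, 31 , 56,74 ] 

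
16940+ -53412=-36472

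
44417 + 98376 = 142793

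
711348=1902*374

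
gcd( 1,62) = 1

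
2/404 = 1/202 = 0.00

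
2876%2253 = 623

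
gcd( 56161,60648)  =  7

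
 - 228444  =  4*( - 57111)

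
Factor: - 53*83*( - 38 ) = 2^1*19^1* 53^1 * 83^1= 167162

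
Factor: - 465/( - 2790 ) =2^ ( - 1)*3^( - 1) = 1/6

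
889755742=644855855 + 244899887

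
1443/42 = 481/14 = 34.36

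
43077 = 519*83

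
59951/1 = 59951 = 59951.00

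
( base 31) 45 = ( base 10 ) 129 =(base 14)93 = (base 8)201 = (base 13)9C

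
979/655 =1 + 324/655=1.49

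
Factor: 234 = 2^1 * 3^2 * 13^1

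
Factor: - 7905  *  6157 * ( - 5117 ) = 3^1*5^1 *7^1*17^2*31^1*43^1*47^1 * 131^1 = 249049941945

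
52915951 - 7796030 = 45119921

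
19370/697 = 27+ 551/697 = 27.79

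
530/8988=265/4494 = 0.06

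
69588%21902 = 3882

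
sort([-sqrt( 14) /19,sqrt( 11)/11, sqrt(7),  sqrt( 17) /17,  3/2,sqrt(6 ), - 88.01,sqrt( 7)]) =[- 88.01, - sqrt ( 14 ) /19, sqrt(17)/17,  sqrt(11)/11,3/2, sqrt( 6 ),  sqrt(7 ), sqrt(7) ] 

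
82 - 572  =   - 490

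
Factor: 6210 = 2^1 * 3^3*5^1*23^1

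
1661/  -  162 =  - 1661/162 = - 10.25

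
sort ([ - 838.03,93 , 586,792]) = [-838.03, 93,586, 792 ] 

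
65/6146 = 65/6146  =  0.01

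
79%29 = 21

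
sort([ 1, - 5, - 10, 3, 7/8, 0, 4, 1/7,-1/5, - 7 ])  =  [ - 10, - 7, - 5, - 1/5,0, 1/7,7/8, 1, 3,4] 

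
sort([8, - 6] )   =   [ - 6, 8 ]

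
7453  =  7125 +328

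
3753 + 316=4069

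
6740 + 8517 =15257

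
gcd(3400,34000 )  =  3400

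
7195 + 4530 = 11725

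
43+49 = 92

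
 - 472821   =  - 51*9271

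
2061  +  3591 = 5652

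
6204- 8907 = -2703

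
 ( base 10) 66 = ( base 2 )1000010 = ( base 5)231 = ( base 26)2e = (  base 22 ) 30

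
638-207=431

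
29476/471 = 62 + 274/471 = 62.58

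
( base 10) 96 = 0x60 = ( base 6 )240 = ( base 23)44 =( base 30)36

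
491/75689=491/75689=0.01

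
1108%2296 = 1108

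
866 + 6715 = 7581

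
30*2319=69570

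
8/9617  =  8/9617 = 0.00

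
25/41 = 25/41=0.61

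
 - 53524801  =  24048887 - 77573688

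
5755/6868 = 5755/6868  =  0.84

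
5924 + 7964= 13888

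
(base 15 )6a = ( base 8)144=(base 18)5A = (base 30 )3A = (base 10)100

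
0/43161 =0  =  0.00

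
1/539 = 1/539= 0.00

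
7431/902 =7431/902 =8.24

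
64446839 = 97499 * 661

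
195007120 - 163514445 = 31492675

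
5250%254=170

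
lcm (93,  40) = 3720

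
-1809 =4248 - 6057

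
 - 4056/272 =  - 15 + 3/34 = - 14.91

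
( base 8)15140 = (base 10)6752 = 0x1a60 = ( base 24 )BH8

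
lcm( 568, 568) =568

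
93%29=6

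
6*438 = 2628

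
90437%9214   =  7511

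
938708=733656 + 205052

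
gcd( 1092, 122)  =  2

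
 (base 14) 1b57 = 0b1001101110001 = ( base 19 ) dei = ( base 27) 6M9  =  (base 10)4977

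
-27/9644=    - 1 + 9617/9644= - 0.00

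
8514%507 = 402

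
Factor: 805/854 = 2^(-1)*5^1*23^1*61^( - 1) = 115/122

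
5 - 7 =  - 2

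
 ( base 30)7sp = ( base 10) 7165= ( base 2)1101111111101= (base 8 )15775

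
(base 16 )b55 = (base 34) 2hb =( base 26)47f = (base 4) 231111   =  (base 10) 2901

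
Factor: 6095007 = 3^4*47^1*1601^1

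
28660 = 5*5732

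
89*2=178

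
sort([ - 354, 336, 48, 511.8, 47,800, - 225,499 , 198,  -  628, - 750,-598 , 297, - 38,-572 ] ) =[ -750, - 628,  -  598,  -  572 , - 354, - 225, - 38, 47, 48,198, 297, 336, 499, 511.8, 800]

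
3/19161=1/6387 = 0.00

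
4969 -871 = 4098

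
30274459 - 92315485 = -62041026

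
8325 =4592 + 3733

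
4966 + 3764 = 8730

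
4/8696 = 1/2174 = 0.00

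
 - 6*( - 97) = 582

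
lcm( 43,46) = 1978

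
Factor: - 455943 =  - 3^1*19^2*421^1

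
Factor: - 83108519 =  - 13^1 * 29^1 * 220447^1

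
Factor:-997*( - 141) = 140577 = 3^1*47^1 * 997^1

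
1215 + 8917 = 10132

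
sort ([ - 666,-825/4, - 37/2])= [-666, - 825/4, - 37/2]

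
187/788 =187/788 = 0.24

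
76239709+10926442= 87166151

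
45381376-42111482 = 3269894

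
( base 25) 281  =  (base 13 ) 878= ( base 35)16g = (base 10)1451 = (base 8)2653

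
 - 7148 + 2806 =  - 4342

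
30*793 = 23790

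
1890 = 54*35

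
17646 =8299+9347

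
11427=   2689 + 8738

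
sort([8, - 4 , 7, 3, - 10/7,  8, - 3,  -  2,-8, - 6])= [- 8, - 6, - 4, - 3,  -  2, - 10/7,3,7, 8,  8 ]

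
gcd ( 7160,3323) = 1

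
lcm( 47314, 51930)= 2129130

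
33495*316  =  10584420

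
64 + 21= 85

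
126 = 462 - 336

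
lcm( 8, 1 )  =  8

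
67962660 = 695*97788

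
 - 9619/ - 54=178 + 7/54 = 178.13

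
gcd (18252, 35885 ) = 1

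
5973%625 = 348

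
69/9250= 69/9250  =  0.01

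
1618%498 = 124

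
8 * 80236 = 641888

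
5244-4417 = 827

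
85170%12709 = 8916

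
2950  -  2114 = 836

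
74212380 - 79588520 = -5376140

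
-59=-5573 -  - 5514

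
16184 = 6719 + 9465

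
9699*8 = 77592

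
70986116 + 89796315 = 160782431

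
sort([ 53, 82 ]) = [ 53,82]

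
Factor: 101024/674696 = 2^2*  7^1  *11^( - 1)  *17^(-1 ) = 28/187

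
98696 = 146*676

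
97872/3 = 32624 = 32624.00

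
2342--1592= 3934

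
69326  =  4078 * 17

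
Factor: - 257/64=-2^( - 6)*257^1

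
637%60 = 37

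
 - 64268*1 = - 64268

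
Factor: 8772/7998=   2^1*17^1*31^ (-1) = 34/31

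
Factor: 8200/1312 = 2^( - 2)*5^2  =  25/4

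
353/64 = 5 + 33/64 =5.52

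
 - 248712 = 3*( - 82904)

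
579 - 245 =334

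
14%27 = 14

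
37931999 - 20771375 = 17160624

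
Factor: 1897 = 7^1*271^1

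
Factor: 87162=2^1 * 3^1 * 73^1*199^1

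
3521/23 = 153+ 2/23  =  153.09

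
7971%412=143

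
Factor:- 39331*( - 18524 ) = 2^2*11^1*37^1*421^1*1063^1 = 728567444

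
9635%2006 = 1611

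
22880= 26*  880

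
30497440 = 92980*328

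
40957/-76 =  - 40957/76= - 538.91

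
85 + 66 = 151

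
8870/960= 887/96 = 9.24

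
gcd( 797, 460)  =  1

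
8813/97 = 90 + 83/97 = 90.86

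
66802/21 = 3181 + 1/21 = 3181.05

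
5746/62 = 92 + 21/31= 92.68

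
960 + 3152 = 4112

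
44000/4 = 11000 = 11000.00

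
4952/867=5 + 617/867= 5.71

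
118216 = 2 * 59108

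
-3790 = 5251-9041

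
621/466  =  1  +  155/466 = 1.33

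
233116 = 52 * 4483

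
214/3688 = 107/1844 = 0.06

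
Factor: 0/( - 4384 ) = 0^1 =0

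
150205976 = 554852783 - 404646807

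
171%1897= 171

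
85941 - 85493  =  448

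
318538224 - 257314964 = 61223260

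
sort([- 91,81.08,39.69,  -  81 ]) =[ -91,-81 , 39.69 , 81.08]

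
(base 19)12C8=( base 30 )8kh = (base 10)7817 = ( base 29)98G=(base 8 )17211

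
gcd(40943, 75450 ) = 1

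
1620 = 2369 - 749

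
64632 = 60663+3969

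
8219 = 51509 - 43290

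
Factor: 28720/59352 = 3590/7419=2^1*3^ ( - 1)*5^1*359^1*2473^( - 1) 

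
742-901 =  - 159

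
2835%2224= 611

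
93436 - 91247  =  2189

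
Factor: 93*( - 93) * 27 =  - 3^5*31^2= - 233523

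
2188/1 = 2188 = 2188.00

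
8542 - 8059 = 483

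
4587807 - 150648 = 4437159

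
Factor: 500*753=2^2*3^1 * 5^3* 251^1 = 376500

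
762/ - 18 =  - 127/3 = -42.33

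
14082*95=1337790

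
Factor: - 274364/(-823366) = 137182/411683 = 2^1*113^1*607^1*411683^( - 1) 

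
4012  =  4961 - 949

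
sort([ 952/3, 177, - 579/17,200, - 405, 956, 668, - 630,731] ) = [ - 630, - 405, - 579/17,177, 200  ,  952/3, 668,731,956] 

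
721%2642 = 721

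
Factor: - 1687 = -7^1  *241^1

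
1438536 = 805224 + 633312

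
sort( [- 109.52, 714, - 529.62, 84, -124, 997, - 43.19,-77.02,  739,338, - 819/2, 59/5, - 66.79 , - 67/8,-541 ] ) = [  -  541, - 529.62, - 819/2, - 124,-109.52, -77.02, - 66.79, - 43.19, - 67/8,59/5,84,338,714, 739,997]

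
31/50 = 31/50 = 0.62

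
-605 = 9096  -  9701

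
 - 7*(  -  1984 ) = 13888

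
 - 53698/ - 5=53698/5 = 10739.60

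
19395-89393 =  - 69998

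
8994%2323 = 2025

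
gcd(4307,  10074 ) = 73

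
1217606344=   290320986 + 927285358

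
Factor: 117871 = 13^1 * 9067^1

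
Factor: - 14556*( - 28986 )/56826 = 23440012/3157= 2^2*7^( - 1 ) * 11^( - 1 )*41^( - 1)*1213^1*4831^1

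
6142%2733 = 676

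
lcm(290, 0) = 0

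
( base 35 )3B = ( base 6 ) 312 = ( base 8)164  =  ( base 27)48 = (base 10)116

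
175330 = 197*890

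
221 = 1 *221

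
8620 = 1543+7077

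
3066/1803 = 1 + 421/601 = 1.70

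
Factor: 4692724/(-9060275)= - 2^2*5^( - 2)*7^ (-1) * 23^( -1) *2251^( - 1)*1173181^1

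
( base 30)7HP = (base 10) 6835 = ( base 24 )BKJ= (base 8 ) 15263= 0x1AB3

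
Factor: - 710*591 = -419610 = - 2^1*3^1*5^1 * 71^1*197^1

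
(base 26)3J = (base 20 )4h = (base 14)6D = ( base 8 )141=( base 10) 97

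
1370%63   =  47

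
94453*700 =66117100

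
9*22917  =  206253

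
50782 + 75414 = 126196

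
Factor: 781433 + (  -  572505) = 208928 = 2^5*6529^1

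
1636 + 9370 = 11006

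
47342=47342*1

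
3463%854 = 47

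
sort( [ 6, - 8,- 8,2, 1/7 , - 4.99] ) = [ - 8,  -  8, - 4.99 , 1/7, 2,6]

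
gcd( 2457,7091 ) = 7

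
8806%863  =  176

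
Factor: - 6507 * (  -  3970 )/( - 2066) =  - 12916395/1033 =-3^3*5^1*241^1*397^1 *1033^( - 1 )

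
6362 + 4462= 10824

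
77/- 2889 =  - 1 + 2812/2889 =- 0.03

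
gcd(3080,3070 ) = 10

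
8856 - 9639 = - 783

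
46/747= 46/747 = 0.06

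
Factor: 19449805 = 5^1*83^1*  46867^1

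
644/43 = 644/43 = 14.98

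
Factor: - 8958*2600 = -2^4*3^1 * 5^2*13^1 * 1493^1 = -23290800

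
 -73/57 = - 2+41/57  =  - 1.28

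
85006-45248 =39758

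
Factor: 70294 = 2^1*7^1*5021^1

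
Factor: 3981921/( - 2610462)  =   - 2^(-1 )*23^1 * 53^( - 1)*8209^( - 1)*57709^1 = - 1327307/870154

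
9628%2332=300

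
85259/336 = 85259/336 = 253.75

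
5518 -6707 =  - 1189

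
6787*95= 644765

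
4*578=2312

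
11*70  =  770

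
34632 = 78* 444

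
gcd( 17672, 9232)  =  8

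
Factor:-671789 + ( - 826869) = -1498658=- 2^1*7^1*167^1*641^1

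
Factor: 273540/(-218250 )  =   - 2^1*3^( -1)*5^( - 2 ) *47^1 = - 94/75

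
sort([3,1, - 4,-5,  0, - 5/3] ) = [ - 5, - 4, - 5/3, 0, 1,  3]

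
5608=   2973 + 2635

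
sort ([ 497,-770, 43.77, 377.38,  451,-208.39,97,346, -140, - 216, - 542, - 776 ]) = [ - 776, - 770, - 542, - 216, - 208.39, - 140 , 43.77, 97, 346,377.38,451,497 ] 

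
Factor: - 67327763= - 29^1*2321647^1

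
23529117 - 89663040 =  - 66133923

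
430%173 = 84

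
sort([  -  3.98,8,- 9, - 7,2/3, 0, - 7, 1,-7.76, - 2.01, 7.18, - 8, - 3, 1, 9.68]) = [ - 9,-8, - 7.76, - 7, - 7, - 3.98, - 3, - 2.01, 0 , 2/3, 1, 1,  7.18,8, 9.68] 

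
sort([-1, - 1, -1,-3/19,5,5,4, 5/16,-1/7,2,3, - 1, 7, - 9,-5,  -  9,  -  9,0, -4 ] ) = [-9,-9,  -  9, - 5 ,-4, -1,-1, - 1, - 1, - 3/19, - 1/7,0,5/16,2,3,4, 5,5, 7 ] 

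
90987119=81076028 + 9911091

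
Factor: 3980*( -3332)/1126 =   -  2^3*5^1*7^2 *17^1 *199^1*563^( - 1)  =  - 6630680/563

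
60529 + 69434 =129963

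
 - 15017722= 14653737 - 29671459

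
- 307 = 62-369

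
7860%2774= 2312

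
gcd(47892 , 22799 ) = 1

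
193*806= 155558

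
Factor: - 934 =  - 2^1*467^1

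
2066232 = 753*2744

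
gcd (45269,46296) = 1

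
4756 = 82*58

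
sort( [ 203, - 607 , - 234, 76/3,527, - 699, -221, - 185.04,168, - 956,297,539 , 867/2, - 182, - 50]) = [ - 956, - 699 , - 607,  -  234, - 221, - 185.04, - 182, - 50,  76/3, 168, 203,297, 867/2, 527,539]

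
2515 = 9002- 6487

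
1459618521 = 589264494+870354027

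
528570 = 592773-64203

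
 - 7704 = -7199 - 505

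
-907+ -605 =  - 1512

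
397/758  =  397/758= 0.52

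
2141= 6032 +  - 3891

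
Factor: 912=2^4*3^1*19^1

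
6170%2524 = 1122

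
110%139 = 110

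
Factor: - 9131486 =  - 2^1*7^1*13^1*131^1*383^1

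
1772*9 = 15948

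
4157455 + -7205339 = -3047884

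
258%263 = 258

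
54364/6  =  27182/3  =  9060.67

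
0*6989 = 0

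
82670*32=2645440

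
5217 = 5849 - 632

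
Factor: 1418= 2^1*709^1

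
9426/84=112 + 3/14=112.21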